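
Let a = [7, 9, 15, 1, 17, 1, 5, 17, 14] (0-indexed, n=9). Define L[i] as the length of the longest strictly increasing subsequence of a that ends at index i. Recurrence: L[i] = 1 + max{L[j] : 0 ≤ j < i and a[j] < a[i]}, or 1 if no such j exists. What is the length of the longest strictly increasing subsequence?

4

   i    0    1    2    3    4    5    6    7    8
a[i]    7    9   15    1   17    1    5   17   14
L[i]    1    2    3    1    4    1    2    4    3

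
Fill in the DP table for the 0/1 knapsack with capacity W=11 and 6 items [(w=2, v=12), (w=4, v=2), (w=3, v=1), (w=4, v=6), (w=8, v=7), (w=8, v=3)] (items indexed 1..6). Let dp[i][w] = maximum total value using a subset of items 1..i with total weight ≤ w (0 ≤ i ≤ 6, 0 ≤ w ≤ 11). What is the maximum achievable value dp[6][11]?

i\w   0   1   2   3   4   5   6   7   8   9  10  11
  0   0   0   0   0   0   0   0   0   0   0   0   0
  1   0   0  12  12  12  12  12  12  12  12  12  12
  2   0   0  12  12  12  12  14  14  14  14  14  14
  3   0   0  12  12  12  13  14  14  14  15  15  15
  4   0   0  12  12  12  13  18  18  18  19  20  20
  5   0   0  12  12  12  13  18  18  18  19  20  20
  6   0   0  12  12  12  13  18  18  18  19  20  20

20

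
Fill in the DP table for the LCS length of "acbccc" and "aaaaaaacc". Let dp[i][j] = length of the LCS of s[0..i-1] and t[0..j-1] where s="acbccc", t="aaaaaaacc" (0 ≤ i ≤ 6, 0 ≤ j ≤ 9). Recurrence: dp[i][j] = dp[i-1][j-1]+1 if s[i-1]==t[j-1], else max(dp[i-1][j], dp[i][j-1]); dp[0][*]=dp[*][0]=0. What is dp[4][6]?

   ''  a  a  a  a  a  a  a  c  c
''  0  0  0  0  0  0  0  0  0  0
 a  0  1  1  1  1  1  1  1  1  1
 c  0  1  1  1  1  1  1  1  2  2
 b  0  1  1  1  1  1  1  1  2  2
 c  0  1  1  1  1  1  1  1  2  3
 c  0  1  1  1  1  1  1  1  2  3
 c  0  1  1  1  1  1  1  1  2  3

1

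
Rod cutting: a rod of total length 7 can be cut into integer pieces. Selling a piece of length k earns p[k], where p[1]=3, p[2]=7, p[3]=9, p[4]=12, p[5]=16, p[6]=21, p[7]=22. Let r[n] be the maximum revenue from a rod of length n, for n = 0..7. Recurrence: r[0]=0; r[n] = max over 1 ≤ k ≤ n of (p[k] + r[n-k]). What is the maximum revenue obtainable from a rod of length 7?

24

   n    0    1    2    3    4    5    6    7
r[n]    0    3    7   10   14   17   21   24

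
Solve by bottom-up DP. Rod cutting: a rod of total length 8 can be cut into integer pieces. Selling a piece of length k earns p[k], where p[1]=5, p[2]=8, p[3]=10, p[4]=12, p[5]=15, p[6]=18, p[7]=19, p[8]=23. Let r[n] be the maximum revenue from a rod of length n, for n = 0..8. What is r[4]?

   n    0    1    2    3    4    5    6    7    8
r[n]    0    5   10   15   20   25   30   35   40

20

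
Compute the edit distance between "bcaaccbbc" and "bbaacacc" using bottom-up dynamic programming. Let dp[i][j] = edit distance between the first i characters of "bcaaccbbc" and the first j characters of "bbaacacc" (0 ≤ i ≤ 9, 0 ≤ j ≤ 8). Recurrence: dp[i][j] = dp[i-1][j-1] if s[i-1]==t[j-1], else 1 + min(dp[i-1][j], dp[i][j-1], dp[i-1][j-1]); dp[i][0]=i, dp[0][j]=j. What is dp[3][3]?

   ''  b  b  a  a  c  a  c  c
''  0  1  2  3  4  5  6  7  8
 b  1  0  1  2  3  4  5  6  7
 c  2  1  1  2  3  3  4  5  6
 a  3  2  2  1  2  3  3  4  5
 a  4  3  3  2  1  2  3  4  5
 c  5  4  4  3  2  1  2  3  4
 c  6  5  5  4  3  2  2  2  3
 b  7  6  5  5  4  3  3  3  3
 b  8  7  6  6  5  4  4  4  4
 c  9  8  7  7  6  5  5  4  4

1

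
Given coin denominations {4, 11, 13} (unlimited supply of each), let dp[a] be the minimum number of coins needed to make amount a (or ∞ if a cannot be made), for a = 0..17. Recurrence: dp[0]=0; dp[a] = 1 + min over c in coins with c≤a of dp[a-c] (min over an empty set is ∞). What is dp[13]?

 a  0  1  2  3  4  5  6  7  8  9 10 11 12 13 14 15 16 17
dp  0  -  -  -  1  -  -  -  2  -  -  1  3  1  -  2  4  2
(- denotes ∞ / unreachable)

1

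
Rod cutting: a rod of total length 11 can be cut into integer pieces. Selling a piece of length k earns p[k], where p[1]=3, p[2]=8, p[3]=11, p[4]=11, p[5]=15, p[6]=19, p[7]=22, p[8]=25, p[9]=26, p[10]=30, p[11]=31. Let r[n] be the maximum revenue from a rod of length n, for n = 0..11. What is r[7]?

   n    0    1    2    3    4    5    6    7    8    9   10   11
r[n]    0    3    8   11   16   19   24   27   32   35   40   43

27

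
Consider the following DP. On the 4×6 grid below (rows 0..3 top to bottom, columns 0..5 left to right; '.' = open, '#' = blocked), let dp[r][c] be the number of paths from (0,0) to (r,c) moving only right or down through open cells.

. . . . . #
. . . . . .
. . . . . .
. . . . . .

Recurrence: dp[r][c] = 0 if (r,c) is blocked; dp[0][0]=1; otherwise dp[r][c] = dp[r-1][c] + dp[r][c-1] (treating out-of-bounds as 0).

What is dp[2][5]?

r\c   0   1   2   3   4   5
  0   1   1   1   1   1   0
  1   1   2   3   4   5   5
  2   1   3   6  10  15  20
  3   1   4  10  20  35  55

20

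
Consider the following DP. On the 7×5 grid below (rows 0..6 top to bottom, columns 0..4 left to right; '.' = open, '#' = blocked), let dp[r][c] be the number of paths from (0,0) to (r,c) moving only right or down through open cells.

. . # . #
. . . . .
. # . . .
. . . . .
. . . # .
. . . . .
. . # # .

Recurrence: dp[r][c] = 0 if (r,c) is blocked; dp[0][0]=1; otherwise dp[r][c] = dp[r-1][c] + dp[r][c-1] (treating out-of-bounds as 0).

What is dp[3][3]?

7

r\c   0   1   2   3   4
  0   1   1   0   0   0
  1   1   2   2   2   2
  2   1   0   2   4   6
  3   1   1   3   7  13
  4   1   2   5   0  13
  5   1   3   8   8  21
  6   1   4   0   0  21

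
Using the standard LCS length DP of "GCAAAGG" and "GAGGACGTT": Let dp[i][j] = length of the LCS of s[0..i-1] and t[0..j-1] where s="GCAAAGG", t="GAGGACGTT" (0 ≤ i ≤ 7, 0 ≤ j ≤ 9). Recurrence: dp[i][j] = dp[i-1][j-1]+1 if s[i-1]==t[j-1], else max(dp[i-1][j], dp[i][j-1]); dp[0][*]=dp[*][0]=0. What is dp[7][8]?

   ''  G  A  G  G  A  C  G  T  T
''  0  0  0  0  0  0  0  0  0  0
 G  0  1  1  1  1  1  1  1  1  1
 C  0  1  1  1  1  1  2  2  2  2
 A  0  1  2  2  2  2  2  2  2  2
 A  0  1  2  2  2  3  3  3  3  3
 A  0  1  2  2  2  3  3  3  3  3
 G  0  1  2  3  3  3  3  4  4  4
 G  0  1  2  3  4  4  4  4  4  4

4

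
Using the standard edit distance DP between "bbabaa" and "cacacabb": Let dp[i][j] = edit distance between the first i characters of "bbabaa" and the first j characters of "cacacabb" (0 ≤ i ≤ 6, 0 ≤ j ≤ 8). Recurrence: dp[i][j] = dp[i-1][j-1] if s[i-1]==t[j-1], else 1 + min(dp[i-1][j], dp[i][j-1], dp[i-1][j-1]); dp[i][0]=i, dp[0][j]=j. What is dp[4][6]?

5

   ''  c  a  c  a  c  a  b  b
''  0  1  2  3  4  5  6  7  8
 b  1  1  2  3  4  5  6  6  7
 b  2  2  2  3  4  5  6  6  6
 a  3  3  2  3  3  4  5  6  7
 b  4  4  3  3  4  4  5  5  6
 a  5  5  4  4  3  4  4  5  6
 a  6  6  5  5  4  4  4  5  6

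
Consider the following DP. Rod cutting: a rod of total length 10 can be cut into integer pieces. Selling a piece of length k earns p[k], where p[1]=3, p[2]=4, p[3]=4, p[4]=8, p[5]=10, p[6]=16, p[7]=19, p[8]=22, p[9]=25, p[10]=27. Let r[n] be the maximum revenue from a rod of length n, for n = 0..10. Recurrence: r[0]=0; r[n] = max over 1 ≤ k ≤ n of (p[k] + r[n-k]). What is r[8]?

   n    0    1    2    3    4    5    6    7    8    9   10
r[n]    0    3    6    9   12   15   18   21   24   27   30

24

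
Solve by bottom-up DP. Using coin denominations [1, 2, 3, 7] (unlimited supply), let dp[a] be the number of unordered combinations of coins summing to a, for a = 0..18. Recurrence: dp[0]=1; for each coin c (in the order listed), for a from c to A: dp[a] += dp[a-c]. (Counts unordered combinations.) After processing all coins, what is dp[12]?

after  coin     0     1     2     3     4     5     6     7     8     9    10    11    12    13    14    15    16    17    18
          1     1     1     1     1     1     1     1     1     1     1     1     1     1     1     1     1     1     1     1
          2     1     1     2     2     3     3     4     4     5     5     6     6     7     7     8     8     9     9    10
          3     1     1     2     3     4     5     7     8    10    12    14    16    19    21    24    27    30    33    37
          7     1     1     2     3     4     5     7     9    11    14    17    20    24    28    33    38    44    50    57

24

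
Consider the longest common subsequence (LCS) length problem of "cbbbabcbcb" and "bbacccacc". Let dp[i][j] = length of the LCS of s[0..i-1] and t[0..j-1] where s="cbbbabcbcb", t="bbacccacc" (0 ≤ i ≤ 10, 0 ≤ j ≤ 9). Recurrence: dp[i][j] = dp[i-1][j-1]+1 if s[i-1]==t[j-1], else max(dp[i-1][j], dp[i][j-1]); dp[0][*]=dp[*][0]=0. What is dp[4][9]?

2

   ''  b  b  a  c  c  c  a  c  c
''  0  0  0  0  0  0  0  0  0  0
 c  0  0  0  0  1  1  1  1  1  1
 b  0  1  1  1  1  1  1  1  1  1
 b  0  1  2  2  2  2  2  2  2  2
 b  0  1  2  2  2  2  2  2  2  2
 a  0  1  2  3  3  3  3  3  3  3
 b  0  1  2  3  3  3  3  3  3  3
 c  0  1  2  3  4  4  4  4  4  4
 b  0  1  2  3  4  4  4  4  4  4
 c  0  1  2  3  4  5  5  5  5  5
 b  0  1  2  3  4  5  5  5  5  5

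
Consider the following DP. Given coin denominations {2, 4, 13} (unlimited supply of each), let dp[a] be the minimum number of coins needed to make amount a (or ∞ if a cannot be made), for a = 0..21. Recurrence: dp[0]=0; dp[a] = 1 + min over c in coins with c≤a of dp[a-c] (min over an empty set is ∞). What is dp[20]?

 a  0  1  2  3  4  5  6  7  8  9 10 11 12 13 14 15 16 17 18 19 20 21
dp  0  -  1  -  1  -  2  -  2  -  3  -  3  1  4  2  4  2  5  3  5  3
(- denotes ∞ / unreachable)

5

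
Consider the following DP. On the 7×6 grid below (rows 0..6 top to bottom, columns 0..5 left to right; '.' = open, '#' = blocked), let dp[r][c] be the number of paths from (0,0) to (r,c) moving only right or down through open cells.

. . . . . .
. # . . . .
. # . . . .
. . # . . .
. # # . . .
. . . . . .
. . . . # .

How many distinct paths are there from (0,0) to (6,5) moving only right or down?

47

r\c   0   1   2   3   4   5
  0   1   1   1   1   1   1
  1   1   0   1   2   3   4
  2   1   0   1   3   6  10
  3   1   1   0   3   9  19
  4   1   0   0   3  12  31
  5   1   1   1   4  16  47
  6   1   2   3   7   0  47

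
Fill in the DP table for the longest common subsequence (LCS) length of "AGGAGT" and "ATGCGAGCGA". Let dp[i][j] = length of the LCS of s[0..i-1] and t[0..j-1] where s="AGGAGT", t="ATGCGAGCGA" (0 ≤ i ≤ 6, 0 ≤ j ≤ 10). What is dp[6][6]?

4

   ''  A  T  G  C  G  A  G  C  G  A
''  0  0  0  0  0  0  0  0  0  0  0
 A  0  1  1  1  1  1  1  1  1  1  1
 G  0  1  1  2  2  2  2  2  2  2  2
 G  0  1  1  2  2  3  3  3  3  3  3
 A  0  1  1  2  2  3  4  4  4  4  4
 G  0  1  1  2  2  3  4  5  5  5  5
 T  0  1  2  2  2  3  4  5  5  5  5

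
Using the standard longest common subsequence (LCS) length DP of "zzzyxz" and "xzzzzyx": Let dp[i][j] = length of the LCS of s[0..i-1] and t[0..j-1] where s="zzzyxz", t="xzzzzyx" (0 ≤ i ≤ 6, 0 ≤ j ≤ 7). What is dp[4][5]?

   ''  x  z  z  z  z  y  x
''  0  0  0  0  0  0  0  0
 z  0  0  1  1  1  1  1  1
 z  0  0  1  2  2  2  2  2
 z  0  0  1  2  3  3  3  3
 y  0  0  1  2  3  3  4  4
 x  0  1  1  2  3  3  4  5
 z  0  1  2  2  3  4  4  5

3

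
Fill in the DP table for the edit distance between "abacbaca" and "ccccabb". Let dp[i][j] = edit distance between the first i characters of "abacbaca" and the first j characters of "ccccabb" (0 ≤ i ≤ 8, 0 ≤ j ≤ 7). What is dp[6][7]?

5

   ''  c  c  c  c  a  b  b
''  0  1  2  3  4  5  6  7
 a  1  1  2  3  4  4  5  6
 b  2  2  2  3  4  5  4  5
 a  3  3  3  3  4  4  5  5
 c  4  3  3  3  3  4  5  6
 b  5  4  4  4  4  4  4  5
 a  6  5  5  5  5  4  5  5
 c  7  6  5  5  5  5  5  6
 a  8  7  6  6  6  5  6  6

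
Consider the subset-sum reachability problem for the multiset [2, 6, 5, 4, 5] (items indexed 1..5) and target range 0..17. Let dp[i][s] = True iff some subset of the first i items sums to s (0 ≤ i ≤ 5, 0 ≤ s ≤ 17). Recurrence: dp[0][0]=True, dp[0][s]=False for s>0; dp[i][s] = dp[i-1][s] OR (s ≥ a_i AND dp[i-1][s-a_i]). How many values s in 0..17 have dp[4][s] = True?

14

i\s   0   1   2   3   4   5   6   7   8   9  10  11  12  13  14  15  16  17
  0   T   F   F   F   F   F   F   F   F   F   F   F   F   F   F   F   F   F
  1   T   F   T   F   F   F   F   F   F   F   F   F   F   F   F   F   F   F
  2   T   F   T   F   F   F   T   F   T   F   F   F   F   F   F   F   F   F
  3   T   F   T   F   F   T   T   T   T   F   F   T   F   T   F   F   F   F
  4   T   F   T   F   T   T   T   T   T   T   T   T   T   T   F   T   F   T
  5   T   F   T   F   T   T   T   T   T   T   T   T   T   T   T   T   T   T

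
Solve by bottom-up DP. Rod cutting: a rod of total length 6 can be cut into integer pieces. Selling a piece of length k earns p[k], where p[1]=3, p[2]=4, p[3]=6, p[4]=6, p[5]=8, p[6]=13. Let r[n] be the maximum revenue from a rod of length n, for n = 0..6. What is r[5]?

   n    0    1    2    3    4    5    6
r[n]    0    3    6    9   12   15   18

15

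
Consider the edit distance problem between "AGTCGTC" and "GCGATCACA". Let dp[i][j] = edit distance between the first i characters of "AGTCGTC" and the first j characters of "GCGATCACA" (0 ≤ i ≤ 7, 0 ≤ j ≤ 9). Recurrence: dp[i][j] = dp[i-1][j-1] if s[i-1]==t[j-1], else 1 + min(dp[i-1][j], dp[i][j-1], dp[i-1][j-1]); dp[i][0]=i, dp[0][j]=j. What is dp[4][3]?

   ''  G  C  G  A  T  C  A  C  A
''  0  1  2  3  4  5  6  7  8  9
 A  1  1  2  3  3  4  5  6  7  8
 G  2  1  2  2  3  4  5  6  7  8
 T  3  2  2  3  3  3  4  5  6  7
 C  4  3  2  3  4  4  3  4  5  6
 G  5  4  3  2  3  4  4  4  5  6
 T  6  5  4  3  3  3  4  5  5  6
 C  7  6  5  4  4  4  3  4  5  6

3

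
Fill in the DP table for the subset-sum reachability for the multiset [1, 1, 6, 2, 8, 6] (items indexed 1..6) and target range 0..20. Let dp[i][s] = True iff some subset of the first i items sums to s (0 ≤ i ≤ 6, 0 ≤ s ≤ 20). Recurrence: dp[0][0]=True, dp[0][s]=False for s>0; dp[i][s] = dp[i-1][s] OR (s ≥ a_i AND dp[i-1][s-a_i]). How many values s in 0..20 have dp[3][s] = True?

6

i\s   0   1   2   3   4   5   6   7   8   9  10  11  12  13  14  15  16  17  18  19  20
  0   T   F   F   F   F   F   F   F   F   F   F   F   F   F   F   F   F   F   F   F   F
  1   T   T   F   F   F   F   F   F   F   F   F   F   F   F   F   F   F   F   F   F   F
  2   T   T   T   F   F   F   F   F   F   F   F   F   F   F   F   F   F   F   F   F   F
  3   T   T   T   F   F   F   T   T   T   F   F   F   F   F   F   F   F   F   F   F   F
  4   T   T   T   T   T   F   T   T   T   T   T   F   F   F   F   F   F   F   F   F   F
  5   T   T   T   T   T   F   T   T   T   T   T   T   T   F   T   T   T   T   T   F   F
  6   T   T   T   T   T   F   T   T   T   T   T   T   T   T   T   T   T   T   T   F   T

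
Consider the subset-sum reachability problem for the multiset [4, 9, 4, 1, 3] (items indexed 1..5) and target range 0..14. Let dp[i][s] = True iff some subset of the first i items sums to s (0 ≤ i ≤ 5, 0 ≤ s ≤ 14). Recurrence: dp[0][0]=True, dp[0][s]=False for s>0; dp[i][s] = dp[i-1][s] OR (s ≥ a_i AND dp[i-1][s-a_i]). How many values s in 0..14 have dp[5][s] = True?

13

i\s   0   1   2   3   4   5   6   7   8   9  10  11  12  13  14
  0   T   F   F   F   F   F   F   F   F   F   F   F   F   F   F
  1   T   F   F   F   T   F   F   F   F   F   F   F   F   F   F
  2   T   F   F   F   T   F   F   F   F   T   F   F   F   T   F
  3   T   F   F   F   T   F   F   F   T   T   F   F   F   T   F
  4   T   T   F   F   T   T   F   F   T   T   T   F   F   T   T
  5   T   T   F   T   T   T   F   T   T   T   T   T   T   T   T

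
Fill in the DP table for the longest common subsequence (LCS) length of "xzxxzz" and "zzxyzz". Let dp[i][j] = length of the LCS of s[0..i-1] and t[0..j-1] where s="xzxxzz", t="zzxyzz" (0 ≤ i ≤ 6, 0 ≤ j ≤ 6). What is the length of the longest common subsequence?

   ''  z  z  x  y  z  z
''  0  0  0  0  0  0  0
 x  0  0  0  1  1  1  1
 z  0  1  1  1  1  2  2
 x  0  1  1  2  2  2  2
 x  0  1  1  2  2  2  2
 z  0  1  2  2  2  3  3
 z  0  1  2  2  2  3  4

4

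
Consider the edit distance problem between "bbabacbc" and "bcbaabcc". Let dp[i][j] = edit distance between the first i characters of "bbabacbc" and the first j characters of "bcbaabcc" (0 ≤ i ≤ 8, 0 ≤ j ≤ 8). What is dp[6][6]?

   ''  b  c  b  a  a  b  c  c
''  0  1  2  3  4  5  6  7  8
 b  1  0  1  2  3  4  5  6  7
 b  2  1  1  1  2  3  4  5  6
 a  3  2  2  2  1  2  3  4  5
 b  4  3  3  2  2  2  2  3  4
 a  5  4  4  3  2  2  3  3  4
 c  6  5  4  4  3  3  3  3  3
 b  7  6  5  4  4  4  3  4  4
 c  8  7  6  5  5  5  4  3  4

3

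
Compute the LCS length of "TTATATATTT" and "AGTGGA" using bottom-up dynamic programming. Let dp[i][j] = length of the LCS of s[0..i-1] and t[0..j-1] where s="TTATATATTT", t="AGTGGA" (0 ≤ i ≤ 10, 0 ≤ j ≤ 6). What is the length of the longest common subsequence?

   ''  A  G  T  G  G  A
''  0  0  0  0  0  0  0
 T  0  0  0  1  1  1  1
 T  0  0  0  1  1  1  1
 A  0  1  1  1  1  1  2
 T  0  1  1  2  2  2  2
 A  0  1  1  2  2  2  3
 T  0  1  1  2  2  2  3
 A  0  1  1  2  2  2  3
 T  0  1  1  2  2  2  3
 T  0  1  1  2  2  2  3
 T  0  1  1  2  2  2  3

3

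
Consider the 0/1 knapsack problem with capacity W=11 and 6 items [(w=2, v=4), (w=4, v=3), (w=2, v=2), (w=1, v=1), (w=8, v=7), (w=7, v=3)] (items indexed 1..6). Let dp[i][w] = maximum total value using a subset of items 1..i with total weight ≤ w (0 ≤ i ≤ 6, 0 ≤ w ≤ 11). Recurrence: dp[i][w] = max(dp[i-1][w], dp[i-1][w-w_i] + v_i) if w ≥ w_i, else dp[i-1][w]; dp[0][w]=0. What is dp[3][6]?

7

i\w   0   1   2   3   4   5   6   7   8   9  10  11
  0   0   0   0   0   0   0   0   0   0   0   0   0
  1   0   0   4   4   4   4   4   4   4   4   4   4
  2   0   0   4   4   4   4   7   7   7   7   7   7
  3   0   0   4   4   6   6   7   7   9   9   9   9
  4   0   1   4   5   6   7   7   8   9  10  10  10
  5   0   1   4   5   6   7   7   8   9  10  11  12
  6   0   1   4   5   6   7   7   8   9  10  11  12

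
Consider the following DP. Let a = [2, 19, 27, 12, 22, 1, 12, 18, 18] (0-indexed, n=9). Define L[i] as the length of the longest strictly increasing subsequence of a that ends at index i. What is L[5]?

1

   i    0    1    2    3    4    5    6    7    8
a[i]    2   19   27   12   22    1   12   18   18
L[i]    1    2    3    2    3    1    2    3    3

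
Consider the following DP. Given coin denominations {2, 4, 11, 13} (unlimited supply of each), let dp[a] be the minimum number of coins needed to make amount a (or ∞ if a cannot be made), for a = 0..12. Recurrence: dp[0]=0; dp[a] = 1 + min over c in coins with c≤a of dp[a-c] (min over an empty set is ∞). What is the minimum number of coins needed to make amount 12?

3

 a  0  1  2  3  4  5  6  7  8  9 10 11 12
dp  0  -  1  -  1  -  2  -  2  -  3  1  3
(- denotes ∞ / unreachable)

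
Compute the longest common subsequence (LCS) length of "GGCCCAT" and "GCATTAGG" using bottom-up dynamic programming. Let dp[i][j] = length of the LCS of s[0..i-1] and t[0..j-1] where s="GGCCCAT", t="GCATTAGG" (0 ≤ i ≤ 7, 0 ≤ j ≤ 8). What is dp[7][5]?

4

   ''  G  C  A  T  T  A  G  G
''  0  0  0  0  0  0  0  0  0
 G  0  1  1  1  1  1  1  1  1
 G  0  1  1  1  1  1  1  2  2
 C  0  1  2  2  2  2  2  2  2
 C  0  1  2  2  2  2  2  2  2
 C  0  1  2  2  2  2  2  2  2
 A  0  1  2  3  3  3  3  3  3
 T  0  1  2  3  4  4  4  4  4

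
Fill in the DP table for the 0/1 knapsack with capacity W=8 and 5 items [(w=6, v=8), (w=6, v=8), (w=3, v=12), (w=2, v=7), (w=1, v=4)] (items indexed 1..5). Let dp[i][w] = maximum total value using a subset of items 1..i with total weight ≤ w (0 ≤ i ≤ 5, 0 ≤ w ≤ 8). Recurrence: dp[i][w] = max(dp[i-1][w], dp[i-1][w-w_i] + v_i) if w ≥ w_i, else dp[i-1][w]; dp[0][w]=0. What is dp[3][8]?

12

i\w   0   1   2   3   4   5   6   7   8
  0   0   0   0   0   0   0   0   0   0
  1   0   0   0   0   0   0   8   8   8
  2   0   0   0   0   0   0   8   8   8
  3   0   0   0  12  12  12  12  12  12
  4   0   0   7  12  12  19  19  19  19
  5   0   4   7  12  16  19  23  23  23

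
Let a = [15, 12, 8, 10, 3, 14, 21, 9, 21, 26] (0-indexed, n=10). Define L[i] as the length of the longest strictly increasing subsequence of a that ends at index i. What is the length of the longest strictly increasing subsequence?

   i    0    1    2    3    4    5    6    7    8    9
a[i]   15   12    8   10    3   14   21    9   21   26
L[i]    1    1    1    2    1    3    4    2    4    5

5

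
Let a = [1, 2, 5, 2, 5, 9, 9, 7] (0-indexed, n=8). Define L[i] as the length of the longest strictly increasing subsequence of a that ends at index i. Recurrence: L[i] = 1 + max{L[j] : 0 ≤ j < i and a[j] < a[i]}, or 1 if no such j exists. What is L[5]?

4

   i    0    1    2    3    4    5    6    7
a[i]    1    2    5    2    5    9    9    7
L[i]    1    2    3    2    3    4    4    4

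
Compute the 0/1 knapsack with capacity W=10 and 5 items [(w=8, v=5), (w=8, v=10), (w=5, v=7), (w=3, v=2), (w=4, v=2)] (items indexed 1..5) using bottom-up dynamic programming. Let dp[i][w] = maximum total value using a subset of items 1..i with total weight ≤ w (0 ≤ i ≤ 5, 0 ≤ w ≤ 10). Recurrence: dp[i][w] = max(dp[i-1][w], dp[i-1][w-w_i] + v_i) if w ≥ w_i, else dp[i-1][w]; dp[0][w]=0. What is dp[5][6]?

7

i\w   0   1   2   3   4   5   6   7   8   9  10
  0   0   0   0   0   0   0   0   0   0   0   0
  1   0   0   0   0   0   0   0   0   5   5   5
  2   0   0   0   0   0   0   0   0  10  10  10
  3   0   0   0   0   0   7   7   7  10  10  10
  4   0   0   0   2   2   7   7   7  10  10  10
  5   0   0   0   2   2   7   7   7  10  10  10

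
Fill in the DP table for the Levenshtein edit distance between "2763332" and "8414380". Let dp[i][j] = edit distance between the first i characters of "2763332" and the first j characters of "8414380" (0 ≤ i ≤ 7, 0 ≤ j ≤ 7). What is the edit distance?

   ''  8  4  1  4  3  8  0
''  0  1  2  3  4  5  6  7
 2  1  1  2  3  4  5  6  7
 7  2  2  2  3  4  5  6  7
 6  3  3  3  3  4  5  6  7
 3  4  4  4  4  4  4  5  6
 3  5  5  5  5  5  4  5  6
 3  6  6  6  6  6  5  5  6
 2  7  7  7  7  7  6  6  6

6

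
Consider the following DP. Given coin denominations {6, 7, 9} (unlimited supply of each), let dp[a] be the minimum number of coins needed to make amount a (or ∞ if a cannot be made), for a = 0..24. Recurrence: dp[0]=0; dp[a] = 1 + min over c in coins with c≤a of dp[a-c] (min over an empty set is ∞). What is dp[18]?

 a  0  1  2  3  4  5  6  7  8  9 10 11 12 13 14 15 16 17 18 19 20 21 22 23 24
dp  0  -  -  -  -  -  1  1  -  1  -  -  2  2  2  2  2  -  2  3  3  3  3  3  3
(- denotes ∞ / unreachable)

2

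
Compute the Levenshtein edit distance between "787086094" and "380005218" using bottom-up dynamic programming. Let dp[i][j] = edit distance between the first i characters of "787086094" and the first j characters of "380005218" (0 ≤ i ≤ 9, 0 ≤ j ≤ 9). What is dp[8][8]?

   ''  3  8  0  0  0  5  2  1  8
''  0  1  2  3  4  5  6  7  8  9
 7  1  1  2  3  4  5  6  7  8  9
 8  2  2  1  2  3  4  5  6  7  8
 7  3  3  2  2  3  4  5  6  7  8
 0  4  4  3  2  2  3  4  5  6  7
 8  5  5  4  3  3  3  4  5  6  6
 6  6  6  5  4  4  4  4  5  6  7
 0  7  7  6  5  4  4  5  5  6  7
 9  8  8  7  6  5  5  5  6  6  7
 4  9  9  8  7  6  6  6  6  7  7

6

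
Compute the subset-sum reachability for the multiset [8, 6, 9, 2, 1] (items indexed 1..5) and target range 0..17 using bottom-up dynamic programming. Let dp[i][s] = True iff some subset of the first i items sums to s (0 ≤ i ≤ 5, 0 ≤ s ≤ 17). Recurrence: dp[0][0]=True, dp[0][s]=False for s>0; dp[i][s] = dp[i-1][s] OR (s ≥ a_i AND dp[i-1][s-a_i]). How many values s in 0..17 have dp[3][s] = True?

7

i\s   0   1   2   3   4   5   6   7   8   9  10  11  12  13  14  15  16  17
  0   T   F   F   F   F   F   F   F   F   F   F   F   F   F   F   F   F   F
  1   T   F   F   F   F   F   F   F   T   F   F   F   F   F   F   F   F   F
  2   T   F   F   F   F   F   T   F   T   F   F   F   F   F   T   F   F   F
  3   T   F   F   F   F   F   T   F   T   T   F   F   F   F   T   T   F   T
  4   T   F   T   F   F   F   T   F   T   T   T   T   F   F   T   T   T   T
  5   T   T   T   T   F   F   T   T   T   T   T   T   T   F   T   T   T   T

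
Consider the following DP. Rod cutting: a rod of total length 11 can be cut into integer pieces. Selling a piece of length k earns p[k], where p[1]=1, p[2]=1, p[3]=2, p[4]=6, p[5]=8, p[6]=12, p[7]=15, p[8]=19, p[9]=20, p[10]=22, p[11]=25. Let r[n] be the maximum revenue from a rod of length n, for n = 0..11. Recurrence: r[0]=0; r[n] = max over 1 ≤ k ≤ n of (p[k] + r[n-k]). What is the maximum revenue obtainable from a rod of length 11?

25

   n    0    1    2    3    4    5    6    7    8    9   10   11
r[n]    0    1    2    3    6    8   12   15   19   20   22   25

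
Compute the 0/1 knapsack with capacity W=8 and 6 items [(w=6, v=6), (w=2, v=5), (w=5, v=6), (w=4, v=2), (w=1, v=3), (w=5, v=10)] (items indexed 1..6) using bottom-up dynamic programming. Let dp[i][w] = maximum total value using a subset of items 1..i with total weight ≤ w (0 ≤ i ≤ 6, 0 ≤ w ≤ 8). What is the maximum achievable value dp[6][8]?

i\w   0   1   2   3   4   5   6   7   8
  0   0   0   0   0   0   0   0   0   0
  1   0   0   0   0   0   0   6   6   6
  2   0   0   5   5   5   5   6   6  11
  3   0   0   5   5   5   6   6  11  11
  4   0   0   5   5   5   6   7  11  11
  5   0   3   5   8   8   8   9  11  14
  6   0   3   5   8   8  10  13  15  18

18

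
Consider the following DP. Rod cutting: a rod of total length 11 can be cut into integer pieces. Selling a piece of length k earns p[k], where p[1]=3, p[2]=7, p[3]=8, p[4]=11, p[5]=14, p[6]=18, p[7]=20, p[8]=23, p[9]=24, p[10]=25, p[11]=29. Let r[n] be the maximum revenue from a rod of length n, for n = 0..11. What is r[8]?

28

   n    0    1    2    3    4    5    6    7    8    9   10   11
r[n]    0    3    7   10   14   17   21   24   28   31   35   38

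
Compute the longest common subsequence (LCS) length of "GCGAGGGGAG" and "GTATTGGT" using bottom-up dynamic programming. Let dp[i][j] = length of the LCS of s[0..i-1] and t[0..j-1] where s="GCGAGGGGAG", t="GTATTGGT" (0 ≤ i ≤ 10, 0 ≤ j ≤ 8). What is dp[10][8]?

   ''  G  T  A  T  T  G  G  T
''  0  0  0  0  0  0  0  0  0
 G  0  1  1  1  1  1  1  1  1
 C  0  1  1  1  1  1  1  1  1
 G  0  1  1  1  1  1  2  2  2
 A  0  1  1  2  2  2  2  2  2
 G  0  1  1  2  2  2  3  3  3
 G  0  1  1  2  2  2  3  4  4
 G  0  1  1  2  2  2  3  4  4
 G  0  1  1  2  2  2  3  4  4
 A  0  1  1  2  2  2  3  4  4
 G  0  1  1  2  2  2  3  4  4

4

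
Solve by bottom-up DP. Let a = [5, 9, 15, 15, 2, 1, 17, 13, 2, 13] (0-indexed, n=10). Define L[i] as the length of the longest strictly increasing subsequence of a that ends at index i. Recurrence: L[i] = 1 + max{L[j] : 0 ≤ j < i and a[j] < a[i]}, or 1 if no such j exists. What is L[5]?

   i    0    1    2    3    4    5    6    7    8    9
a[i]    5    9   15   15    2    1   17   13    2   13
L[i]    1    2    3    3    1    1    4    3    2    3

1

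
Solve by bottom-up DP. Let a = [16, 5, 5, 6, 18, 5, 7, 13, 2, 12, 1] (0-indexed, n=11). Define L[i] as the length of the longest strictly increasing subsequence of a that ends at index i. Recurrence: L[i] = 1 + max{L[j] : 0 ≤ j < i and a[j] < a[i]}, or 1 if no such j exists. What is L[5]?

   i    0    1    2    3    4    5    6    7    8    9   10
a[i]   16    5    5    6   18    5    7   13    2   12    1
L[i]    1    1    1    2    3    1    3    4    1    4    1

1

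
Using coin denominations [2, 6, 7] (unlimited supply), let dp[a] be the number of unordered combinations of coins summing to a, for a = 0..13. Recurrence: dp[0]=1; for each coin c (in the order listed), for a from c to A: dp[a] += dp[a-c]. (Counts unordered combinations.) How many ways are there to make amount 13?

after  coin     0     1     2     3     4     5     6     7     8     9    10    11    12    13
          2     1     0     1     0     1     0     1     0     1     0     1     0     1     0
          6     1     0     1     0     1     0     2     0     2     0     2     0     3     0
          7     1     0     1     0     1     0     2     1     2     1     2     1     3     2

2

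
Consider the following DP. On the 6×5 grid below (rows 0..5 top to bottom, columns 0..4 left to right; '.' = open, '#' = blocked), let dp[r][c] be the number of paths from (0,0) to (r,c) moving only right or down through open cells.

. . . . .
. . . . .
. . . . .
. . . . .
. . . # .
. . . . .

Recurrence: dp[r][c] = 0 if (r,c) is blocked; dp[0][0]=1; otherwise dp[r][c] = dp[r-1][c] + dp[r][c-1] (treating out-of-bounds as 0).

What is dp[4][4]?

35

r\c   0   1   2   3   4
  0   1   1   1   1   1
  1   1   2   3   4   5
  2   1   3   6  10  15
  3   1   4  10  20  35
  4   1   5  15   0  35
  5   1   6  21  21  56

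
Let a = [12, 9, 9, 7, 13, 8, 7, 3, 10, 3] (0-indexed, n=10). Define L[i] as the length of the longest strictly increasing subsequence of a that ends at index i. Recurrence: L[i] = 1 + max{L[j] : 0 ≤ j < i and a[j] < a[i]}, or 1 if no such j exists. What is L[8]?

   i    0    1    2    3    4    5    6    7    8    9
a[i]   12    9    9    7   13    8    7    3   10    3
L[i]    1    1    1    1    2    2    1    1    3    1

3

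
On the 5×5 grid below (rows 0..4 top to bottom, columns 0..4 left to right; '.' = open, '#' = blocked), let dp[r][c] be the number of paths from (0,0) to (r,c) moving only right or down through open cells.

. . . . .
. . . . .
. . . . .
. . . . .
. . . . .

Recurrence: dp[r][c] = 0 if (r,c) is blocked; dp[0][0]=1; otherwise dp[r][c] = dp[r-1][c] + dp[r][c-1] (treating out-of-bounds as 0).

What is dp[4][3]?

r\c   0   1   2   3   4
  0   1   1   1   1   1
  1   1   2   3   4   5
  2   1   3   6  10  15
  3   1   4  10  20  35
  4   1   5  15  35  70

35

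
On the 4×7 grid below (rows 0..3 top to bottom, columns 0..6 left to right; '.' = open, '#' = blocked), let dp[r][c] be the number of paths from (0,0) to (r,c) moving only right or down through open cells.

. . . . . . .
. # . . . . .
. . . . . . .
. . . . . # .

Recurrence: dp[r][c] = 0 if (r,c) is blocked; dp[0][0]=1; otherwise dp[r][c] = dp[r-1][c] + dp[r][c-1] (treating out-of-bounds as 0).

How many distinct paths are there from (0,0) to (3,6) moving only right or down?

16

r\c   0   1   2   3   4   5   6
  0   1   1   1   1   1   1   1
  1   1   0   1   2   3   4   5
  2   1   1   2   4   7  11  16
  3   1   2   4   8  15   0  16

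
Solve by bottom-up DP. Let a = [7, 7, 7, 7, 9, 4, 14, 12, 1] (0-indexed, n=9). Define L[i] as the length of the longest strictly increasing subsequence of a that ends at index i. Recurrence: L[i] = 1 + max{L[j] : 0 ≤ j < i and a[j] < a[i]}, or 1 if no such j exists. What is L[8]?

   i    0    1    2    3    4    5    6    7    8
a[i]    7    7    7    7    9    4   14   12    1
L[i]    1    1    1    1    2    1    3    3    1

1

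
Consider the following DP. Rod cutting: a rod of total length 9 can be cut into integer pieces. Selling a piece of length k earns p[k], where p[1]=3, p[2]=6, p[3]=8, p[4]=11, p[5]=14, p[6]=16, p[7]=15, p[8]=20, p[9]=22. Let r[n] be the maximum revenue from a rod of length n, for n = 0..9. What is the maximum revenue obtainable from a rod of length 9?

27

   n    0    1    2    3    4    5    6    7    8    9
r[n]    0    3    6    9   12   15   18   21   24   27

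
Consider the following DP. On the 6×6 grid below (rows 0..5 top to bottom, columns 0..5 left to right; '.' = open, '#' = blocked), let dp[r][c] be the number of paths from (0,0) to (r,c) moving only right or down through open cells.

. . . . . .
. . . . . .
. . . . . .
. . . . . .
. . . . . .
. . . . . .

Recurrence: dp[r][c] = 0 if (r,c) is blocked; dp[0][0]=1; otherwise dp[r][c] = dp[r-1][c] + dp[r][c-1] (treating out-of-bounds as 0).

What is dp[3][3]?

r\c   0   1   2   3   4   5
  0   1   1   1   1   1   1
  1   1   2   3   4   5   6
  2   1   3   6  10  15  21
  3   1   4  10  20  35  56
  4   1   5  15  35  70 126
  5   1   6  21  56 126 252

20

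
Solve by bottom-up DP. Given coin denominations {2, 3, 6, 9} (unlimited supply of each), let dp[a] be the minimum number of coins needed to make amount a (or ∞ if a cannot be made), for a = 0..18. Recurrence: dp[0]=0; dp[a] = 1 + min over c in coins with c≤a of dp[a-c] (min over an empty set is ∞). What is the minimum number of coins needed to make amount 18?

2

 a  0  1  2  3  4  5  6  7  8  9 10 11 12 13 14 15 16 17 18
dp  0  -  1  1  2  2  1  3  2  1  3  2  2  3  3  2  4  3  2
(- denotes ∞ / unreachable)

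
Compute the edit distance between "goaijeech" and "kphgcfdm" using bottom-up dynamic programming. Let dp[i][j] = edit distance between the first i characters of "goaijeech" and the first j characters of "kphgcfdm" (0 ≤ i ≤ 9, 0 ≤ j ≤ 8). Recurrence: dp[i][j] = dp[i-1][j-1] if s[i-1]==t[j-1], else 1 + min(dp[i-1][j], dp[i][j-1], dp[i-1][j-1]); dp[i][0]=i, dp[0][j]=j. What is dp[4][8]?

   ''  k  p  h  g  c  f  d  m
''  0  1  2  3  4  5  6  7  8
 g  1  1  2  3  3  4  5  6  7
 o  2  2  2  3  4  4  5  6  7
 a  3  3  3  3  4  5  5  6  7
 i  4  4  4  4  4  5  6  6  7
 j  5  5  5  5  5  5  6  7  7
 e  6  6  6  6  6  6  6  7  8
 e  7  7  7  7  7  7  7  7  8
 c  8  8  8  8  8  7  8  8  8
 h  9  9  9  8  9  8  8  9  9

7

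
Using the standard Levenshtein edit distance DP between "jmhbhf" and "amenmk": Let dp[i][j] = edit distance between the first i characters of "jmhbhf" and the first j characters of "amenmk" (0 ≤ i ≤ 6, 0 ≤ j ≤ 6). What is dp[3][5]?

4

   ''  a  m  e  n  m  k
''  0  1  2  3  4  5  6
 j  1  1  2  3  4  5  6
 m  2  2  1  2  3  4  5
 h  3  3  2  2  3  4  5
 b  4  4  3  3  3  4  5
 h  5  5  4  4  4  4  5
 f  6  6  5  5  5  5  5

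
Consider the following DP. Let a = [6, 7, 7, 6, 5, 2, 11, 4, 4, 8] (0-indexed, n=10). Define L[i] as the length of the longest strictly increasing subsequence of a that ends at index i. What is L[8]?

2

   i    0    1    2    3    4    5    6    7    8    9
a[i]    6    7    7    6    5    2   11    4    4    8
L[i]    1    2    2    1    1    1    3    2    2    3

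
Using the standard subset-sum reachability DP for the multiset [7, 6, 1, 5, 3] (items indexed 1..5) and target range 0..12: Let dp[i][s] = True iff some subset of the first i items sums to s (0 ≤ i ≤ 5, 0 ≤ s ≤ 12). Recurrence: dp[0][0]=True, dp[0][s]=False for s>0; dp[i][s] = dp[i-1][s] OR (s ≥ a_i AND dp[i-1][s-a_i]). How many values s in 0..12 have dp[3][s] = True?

i\s   0   1   2   3   4   5   6   7   8   9  10  11  12
  0   T   F   F   F   F   F   F   F   F   F   F   F   F
  1   T   F   F   F   F   F   F   T   F   F   F   F   F
  2   T   F   F   F   F   F   T   T   F   F   F   F   F
  3   T   T   F   F   F   F   T   T   T   F   F   F   F
  4   T   T   F   F   F   T   T   T   T   F   F   T   T
  5   T   T   F   T   T   T   T   T   T   T   T   T   T

5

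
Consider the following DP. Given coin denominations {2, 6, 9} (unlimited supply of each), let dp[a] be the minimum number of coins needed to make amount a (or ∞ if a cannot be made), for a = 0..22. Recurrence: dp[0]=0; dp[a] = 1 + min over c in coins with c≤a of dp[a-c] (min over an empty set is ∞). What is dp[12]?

 a  0  1  2  3  4  5  6  7  8  9 10 11 12 13 14 15 16 17 18 19 20 21 22
dp  0  -  1  -  2  -  1  -  2  1  3  2  2  3  3  2  4  3  2  4  3  3  4
(- denotes ∞ / unreachable)

2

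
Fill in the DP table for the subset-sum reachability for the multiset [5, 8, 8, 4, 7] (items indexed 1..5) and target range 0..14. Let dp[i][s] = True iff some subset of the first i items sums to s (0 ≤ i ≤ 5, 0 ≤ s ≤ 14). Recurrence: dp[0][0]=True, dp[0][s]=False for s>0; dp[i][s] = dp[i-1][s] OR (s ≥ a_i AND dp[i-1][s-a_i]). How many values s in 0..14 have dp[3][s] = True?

i\s   0   1   2   3   4   5   6   7   8   9  10  11  12  13  14
  0   T   F   F   F   F   F   F   F   F   F   F   F   F   F   F
  1   T   F   F   F   F   T   F   F   F   F   F   F   F   F   F
  2   T   F   F   F   F   T   F   F   T   F   F   F   F   T   F
  3   T   F   F   F   F   T   F   F   T   F   F   F   F   T   F
  4   T   F   F   F   T   T   F   F   T   T   F   F   T   T   F
  5   T   F   F   F   T   T   F   T   T   T   F   T   T   T   F

4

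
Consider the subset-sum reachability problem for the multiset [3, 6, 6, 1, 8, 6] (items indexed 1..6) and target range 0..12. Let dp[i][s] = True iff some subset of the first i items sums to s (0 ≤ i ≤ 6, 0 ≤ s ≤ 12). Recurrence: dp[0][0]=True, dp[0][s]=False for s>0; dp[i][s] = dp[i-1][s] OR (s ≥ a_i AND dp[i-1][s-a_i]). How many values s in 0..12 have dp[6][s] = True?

11

i\s   0   1   2   3   4   5   6   7   8   9  10  11  12
  0   T   F   F   F   F   F   F   F   F   F   F   F   F
  1   T   F   F   T   F   F   F   F   F   F   F   F   F
  2   T   F   F   T   F   F   T   F   F   T   F   F   F
  3   T   F   F   T   F   F   T   F   F   T   F   F   T
  4   T   T   F   T   T   F   T   T   F   T   T   F   T
  5   T   T   F   T   T   F   T   T   T   T   T   T   T
  6   T   T   F   T   T   F   T   T   T   T   T   T   T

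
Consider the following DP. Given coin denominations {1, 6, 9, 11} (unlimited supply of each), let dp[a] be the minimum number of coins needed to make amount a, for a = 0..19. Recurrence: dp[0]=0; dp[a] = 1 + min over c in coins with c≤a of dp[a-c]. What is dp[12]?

 a  0  1  2  3  4  5  6  7  8  9 10 11 12 13 14 15 16 17 18 19
dp  0  1  2  3  4  5  1  2  3  1  2  1  2  3  4  2  3  2  2  3

2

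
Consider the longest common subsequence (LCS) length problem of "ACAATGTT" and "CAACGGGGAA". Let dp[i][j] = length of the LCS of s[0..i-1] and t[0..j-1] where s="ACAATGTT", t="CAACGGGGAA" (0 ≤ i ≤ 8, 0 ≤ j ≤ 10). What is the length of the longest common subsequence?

   ''  C  A  A  C  G  G  G  G  A  A
''  0  0  0  0  0  0  0  0  0  0  0
 A  0  0  1  1  1  1  1  1  1  1  1
 C  0  1  1  1  2  2  2  2  2  2  2
 A  0  1  2  2  2  2  2  2  2  3  3
 A  0  1  2  3  3  3  3  3  3  3  4
 T  0  1  2  3  3  3  3  3  3  3  4
 G  0  1  2  3  3  4  4  4  4  4  4
 T  0  1  2  3  3  4  4  4  4  4  4
 T  0  1  2  3  3  4  4  4  4  4  4

4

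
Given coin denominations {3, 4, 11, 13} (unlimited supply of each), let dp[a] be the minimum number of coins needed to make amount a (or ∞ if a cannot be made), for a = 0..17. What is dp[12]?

3

 a  0  1  2  3  4  5  6  7  8  9 10 11 12 13 14 15 16 17
dp  0  -  -  1  1  -  2  2  2  3  3  1  3  1  2  2  2  2
(- denotes ∞ / unreachable)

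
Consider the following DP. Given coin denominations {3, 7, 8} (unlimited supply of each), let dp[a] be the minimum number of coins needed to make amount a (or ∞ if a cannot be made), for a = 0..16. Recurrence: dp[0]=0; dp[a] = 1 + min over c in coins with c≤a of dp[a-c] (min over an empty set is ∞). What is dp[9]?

 a  0  1  2  3  4  5  6  7  8  9 10 11 12 13 14 15 16
dp  0  -  -  1  -  -  2  1  1  3  2  2  4  3  2  2  2
(- denotes ∞ / unreachable)

3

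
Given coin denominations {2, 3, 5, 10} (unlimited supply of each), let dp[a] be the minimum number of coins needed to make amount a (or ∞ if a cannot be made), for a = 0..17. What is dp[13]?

2

 a  0  1  2  3  4  5  6  7  8  9 10 11 12 13 14 15 16 17
dp  0  -  1  1  2  1  2  2  2  3  1  3  2  2  3  2  3  3
(- denotes ∞ / unreachable)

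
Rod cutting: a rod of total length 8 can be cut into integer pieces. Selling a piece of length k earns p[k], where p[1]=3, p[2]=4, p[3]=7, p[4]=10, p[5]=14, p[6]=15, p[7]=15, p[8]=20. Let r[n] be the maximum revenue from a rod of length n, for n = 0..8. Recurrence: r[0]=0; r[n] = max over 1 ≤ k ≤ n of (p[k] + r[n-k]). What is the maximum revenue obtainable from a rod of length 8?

   n    0    1    2    3    4    5    6    7    8
r[n]    0    3    6    9   12   15   18   21   24

24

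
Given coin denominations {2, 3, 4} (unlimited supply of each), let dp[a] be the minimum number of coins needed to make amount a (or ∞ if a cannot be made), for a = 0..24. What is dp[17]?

 a  0  1  2  3  4  5  6  7  8  9 10 11 12 13 14 15 16 17 18 19 20 21 22 23 24
dp  0  -  1  1  1  2  2  2  2  3  3  3  3  4  4  4  4  5  5  5  5  6  6  6  6
(- denotes ∞ / unreachable)

5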